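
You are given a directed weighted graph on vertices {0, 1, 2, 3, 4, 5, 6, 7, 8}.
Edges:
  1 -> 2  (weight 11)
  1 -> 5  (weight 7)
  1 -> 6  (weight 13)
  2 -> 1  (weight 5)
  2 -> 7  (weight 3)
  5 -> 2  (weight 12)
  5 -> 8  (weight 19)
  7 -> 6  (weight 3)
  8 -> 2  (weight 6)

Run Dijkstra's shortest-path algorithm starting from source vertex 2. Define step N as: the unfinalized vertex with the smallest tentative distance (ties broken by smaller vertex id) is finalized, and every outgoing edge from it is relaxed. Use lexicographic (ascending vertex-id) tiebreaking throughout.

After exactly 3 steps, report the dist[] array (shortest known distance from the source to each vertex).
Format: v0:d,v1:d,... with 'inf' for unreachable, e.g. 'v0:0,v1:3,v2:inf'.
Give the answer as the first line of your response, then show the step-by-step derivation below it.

v0:inf,v1:5,v2:0,v3:inf,v4:inf,v5:12,v6:6,v7:3,v8:inf

step 1: dist = v0:inf,v1:5,v2:0,v3:inf,v4:inf,v5:inf,v6:inf,v7:3,v8:inf
step 2: dist = v0:inf,v1:5,v2:0,v3:inf,v4:inf,v5:inf,v6:6,v7:3,v8:inf
step 3: dist = v0:inf,v1:5,v2:0,v3:inf,v4:inf,v5:12,v6:6,v7:3,v8:inf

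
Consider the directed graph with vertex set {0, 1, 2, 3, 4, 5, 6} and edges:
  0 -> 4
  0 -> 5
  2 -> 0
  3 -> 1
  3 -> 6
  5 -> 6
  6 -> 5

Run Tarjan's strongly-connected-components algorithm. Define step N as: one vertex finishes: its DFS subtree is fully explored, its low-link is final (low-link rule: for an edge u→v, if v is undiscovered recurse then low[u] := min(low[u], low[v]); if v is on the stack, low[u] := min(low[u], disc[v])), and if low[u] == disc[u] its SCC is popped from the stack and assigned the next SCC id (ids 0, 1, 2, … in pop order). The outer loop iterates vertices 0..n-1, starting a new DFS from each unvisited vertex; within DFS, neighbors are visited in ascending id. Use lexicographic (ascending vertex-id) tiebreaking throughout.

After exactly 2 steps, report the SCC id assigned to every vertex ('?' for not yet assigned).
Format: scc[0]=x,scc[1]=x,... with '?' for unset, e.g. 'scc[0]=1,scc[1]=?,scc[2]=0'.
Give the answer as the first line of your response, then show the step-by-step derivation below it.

scc[0]=?,scc[1]=?,scc[2]=?,scc[3]=?,scc[4]=0,scc[5]=?,scc[6]=?

step 1: low=(low[0]=0,low[1]=?,low[2]=?,low[3]=?,low[4]=1,low[5]=?,low[6]=?); scc=(scc[0]=?,scc[1]=?,scc[2]=?,scc[3]=?,scc[4]=0,scc[5]=?,scc[6]=?)
step 2: low=(low[0]=0,low[1]=?,low[2]=?,low[3]=?,low[4]=1,low[5]=2,low[6]=2); scc=(scc[0]=?,scc[1]=?,scc[2]=?,scc[3]=?,scc[4]=0,scc[5]=?,scc[6]=?)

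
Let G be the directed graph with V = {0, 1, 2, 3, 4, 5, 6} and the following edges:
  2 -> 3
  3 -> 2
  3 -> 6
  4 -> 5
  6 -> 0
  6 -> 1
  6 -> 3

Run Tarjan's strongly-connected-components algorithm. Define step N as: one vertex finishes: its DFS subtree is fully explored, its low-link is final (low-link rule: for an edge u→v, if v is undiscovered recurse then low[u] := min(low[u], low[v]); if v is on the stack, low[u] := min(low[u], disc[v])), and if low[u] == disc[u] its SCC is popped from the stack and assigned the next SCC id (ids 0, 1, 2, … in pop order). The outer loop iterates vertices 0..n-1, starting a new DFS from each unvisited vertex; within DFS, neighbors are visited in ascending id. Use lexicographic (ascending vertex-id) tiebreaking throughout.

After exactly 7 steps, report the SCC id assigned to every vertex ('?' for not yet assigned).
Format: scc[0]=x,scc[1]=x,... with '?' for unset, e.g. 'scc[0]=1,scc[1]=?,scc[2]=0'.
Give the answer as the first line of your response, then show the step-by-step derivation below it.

scc[0]=0,scc[1]=1,scc[2]=2,scc[3]=2,scc[4]=4,scc[5]=3,scc[6]=2

step 1: low=(low[0]=0,low[1]=?,low[2]=?,low[3]=?,low[4]=?,low[5]=?,low[6]=?); scc=(scc[0]=0,scc[1]=?,scc[2]=?,scc[3]=?,scc[4]=?,scc[5]=?,scc[6]=?)
step 2: low=(low[0]=0,low[1]=1,low[2]=?,low[3]=?,low[4]=?,low[5]=?,low[6]=?); scc=(scc[0]=0,scc[1]=1,scc[2]=?,scc[3]=?,scc[4]=?,scc[5]=?,scc[6]=?)
step 3: low=(low[0]=0,low[1]=1,low[2]=2,low[3]=2,low[4]=?,low[5]=?,low[6]=3); scc=(scc[0]=0,scc[1]=1,scc[2]=?,scc[3]=?,scc[4]=?,scc[5]=?,scc[6]=?)
step 4: low=(low[0]=0,low[1]=1,low[2]=2,low[3]=2,low[4]=?,low[5]=?,low[6]=3); scc=(scc[0]=0,scc[1]=1,scc[2]=?,scc[3]=?,scc[4]=?,scc[5]=?,scc[6]=?)
step 5: low=(low[0]=0,low[1]=1,low[2]=2,low[3]=2,low[4]=?,low[5]=?,low[6]=3); scc=(scc[0]=0,scc[1]=1,scc[2]=2,scc[3]=2,scc[4]=?,scc[5]=?,scc[6]=2)
step 6: low=(low[0]=0,low[1]=1,low[2]=2,low[3]=2,low[4]=5,low[5]=6,low[6]=3); scc=(scc[0]=0,scc[1]=1,scc[2]=2,scc[3]=2,scc[4]=?,scc[5]=3,scc[6]=2)
step 7: low=(low[0]=0,low[1]=1,low[2]=2,low[3]=2,low[4]=5,low[5]=6,low[6]=3); scc=(scc[0]=0,scc[1]=1,scc[2]=2,scc[3]=2,scc[4]=4,scc[5]=3,scc[6]=2)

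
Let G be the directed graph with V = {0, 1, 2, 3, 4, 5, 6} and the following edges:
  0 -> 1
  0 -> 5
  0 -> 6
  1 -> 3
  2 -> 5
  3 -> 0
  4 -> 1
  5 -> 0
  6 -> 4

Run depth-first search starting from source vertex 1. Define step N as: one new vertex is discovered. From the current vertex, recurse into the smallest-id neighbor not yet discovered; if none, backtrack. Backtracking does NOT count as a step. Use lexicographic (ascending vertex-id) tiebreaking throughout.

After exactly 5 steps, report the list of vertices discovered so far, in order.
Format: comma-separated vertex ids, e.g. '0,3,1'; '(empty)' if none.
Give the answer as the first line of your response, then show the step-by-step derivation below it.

1,3,0,5,6

step 1: discover 1; path=1; order=1
step 2: discover 3; path=1>3; order=1,3
step 3: discover 0; path=1>3>0; order=1,3,0
step 4: discover 5; path=1>3>0>5; order=1,3,0,5
step 5: discover 6; path=1>3>0>6; order=1,3,0,5,6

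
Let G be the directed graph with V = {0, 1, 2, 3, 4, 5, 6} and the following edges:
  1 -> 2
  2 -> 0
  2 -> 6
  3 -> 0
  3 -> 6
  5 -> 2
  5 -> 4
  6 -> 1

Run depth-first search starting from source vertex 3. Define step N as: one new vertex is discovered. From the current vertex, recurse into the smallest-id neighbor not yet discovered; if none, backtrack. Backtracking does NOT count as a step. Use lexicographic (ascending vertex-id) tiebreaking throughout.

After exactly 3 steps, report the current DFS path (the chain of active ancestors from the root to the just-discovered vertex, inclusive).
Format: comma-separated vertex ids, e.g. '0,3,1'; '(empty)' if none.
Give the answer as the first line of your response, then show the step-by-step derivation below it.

3,6

step 1: discover 3; path=3; order=3
step 2: discover 0; path=3>0; order=3,0
step 3: discover 6; path=3>6; order=3,0,6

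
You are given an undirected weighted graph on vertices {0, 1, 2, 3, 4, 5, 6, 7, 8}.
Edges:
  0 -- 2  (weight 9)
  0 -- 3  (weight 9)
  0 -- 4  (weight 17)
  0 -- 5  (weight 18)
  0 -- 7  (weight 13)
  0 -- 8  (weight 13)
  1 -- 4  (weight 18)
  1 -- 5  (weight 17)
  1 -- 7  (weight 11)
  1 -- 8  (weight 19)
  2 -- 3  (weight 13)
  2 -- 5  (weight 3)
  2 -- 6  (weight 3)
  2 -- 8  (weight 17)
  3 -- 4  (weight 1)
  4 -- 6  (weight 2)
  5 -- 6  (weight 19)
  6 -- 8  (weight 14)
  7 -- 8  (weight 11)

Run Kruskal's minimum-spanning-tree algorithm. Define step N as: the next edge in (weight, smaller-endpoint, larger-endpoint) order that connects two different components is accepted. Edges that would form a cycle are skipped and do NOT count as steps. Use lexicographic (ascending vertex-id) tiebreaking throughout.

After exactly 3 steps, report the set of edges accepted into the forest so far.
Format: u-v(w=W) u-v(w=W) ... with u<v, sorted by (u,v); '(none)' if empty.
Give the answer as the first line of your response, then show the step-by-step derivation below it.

2-5(w=3) 3-4(w=1) 4-6(w=2)

step 1: add edge 3-4 (w=1); MST = {3-4(w=1)}
step 2: add edge 4-6 (w=2); MST = {3-4(w=1) 4-6(w=2)}
step 3: add edge 2-5 (w=3); MST = {2-5(w=3) 3-4(w=1) 4-6(w=2)}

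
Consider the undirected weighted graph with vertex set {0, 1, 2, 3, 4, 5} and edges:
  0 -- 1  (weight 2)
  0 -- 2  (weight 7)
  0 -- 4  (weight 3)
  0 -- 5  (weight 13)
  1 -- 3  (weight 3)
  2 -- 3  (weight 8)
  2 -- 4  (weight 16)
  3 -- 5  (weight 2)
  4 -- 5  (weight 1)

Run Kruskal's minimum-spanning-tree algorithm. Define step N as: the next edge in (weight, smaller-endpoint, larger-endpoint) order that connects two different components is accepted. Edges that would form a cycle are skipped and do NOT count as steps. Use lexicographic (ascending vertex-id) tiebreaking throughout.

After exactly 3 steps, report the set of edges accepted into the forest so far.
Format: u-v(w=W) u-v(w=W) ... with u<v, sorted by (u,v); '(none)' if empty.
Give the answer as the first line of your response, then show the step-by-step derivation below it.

0-1(w=2) 3-5(w=2) 4-5(w=1)

step 1: add edge 4-5 (w=1); MST = {4-5(w=1)}
step 2: add edge 0-1 (w=2); MST = {0-1(w=2) 4-5(w=1)}
step 3: add edge 3-5 (w=2); MST = {0-1(w=2) 3-5(w=2) 4-5(w=1)}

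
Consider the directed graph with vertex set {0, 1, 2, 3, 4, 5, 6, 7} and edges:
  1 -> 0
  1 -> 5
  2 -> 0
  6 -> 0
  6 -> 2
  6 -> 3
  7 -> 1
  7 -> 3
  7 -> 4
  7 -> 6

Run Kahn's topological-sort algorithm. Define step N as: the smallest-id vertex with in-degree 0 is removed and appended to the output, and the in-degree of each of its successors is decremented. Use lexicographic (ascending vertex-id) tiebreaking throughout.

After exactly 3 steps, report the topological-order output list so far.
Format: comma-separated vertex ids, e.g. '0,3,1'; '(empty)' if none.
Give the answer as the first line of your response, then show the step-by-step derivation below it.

7,1,4

step 1: output 7; order=[7]; indeg=(3,0,1,1,0,1,0,0)
step 2: output 1; order=[7,1]; indeg=(2,0,1,1,0,0,0,0)
step 3: output 4; order=[7,1,4]; indeg=(2,0,1,1,0,0,0,0)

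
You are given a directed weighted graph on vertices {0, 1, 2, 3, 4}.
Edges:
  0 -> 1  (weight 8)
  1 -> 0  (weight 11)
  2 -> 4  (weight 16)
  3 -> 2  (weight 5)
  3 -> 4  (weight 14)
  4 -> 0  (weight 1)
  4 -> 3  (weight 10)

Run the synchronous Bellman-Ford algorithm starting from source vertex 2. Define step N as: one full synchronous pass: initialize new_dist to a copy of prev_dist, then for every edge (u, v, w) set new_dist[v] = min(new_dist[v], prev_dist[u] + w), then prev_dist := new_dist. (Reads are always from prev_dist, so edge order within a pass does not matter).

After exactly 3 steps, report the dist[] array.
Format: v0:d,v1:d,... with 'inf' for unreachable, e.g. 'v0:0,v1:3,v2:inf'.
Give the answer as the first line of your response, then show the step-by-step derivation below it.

v0:17,v1:25,v2:0,v3:26,v4:16

step 1: dist = v0:inf,v1:inf,v2:0,v3:inf,v4:16
step 2: dist = v0:17,v1:inf,v2:0,v3:26,v4:16
step 3: dist = v0:17,v1:25,v2:0,v3:26,v4:16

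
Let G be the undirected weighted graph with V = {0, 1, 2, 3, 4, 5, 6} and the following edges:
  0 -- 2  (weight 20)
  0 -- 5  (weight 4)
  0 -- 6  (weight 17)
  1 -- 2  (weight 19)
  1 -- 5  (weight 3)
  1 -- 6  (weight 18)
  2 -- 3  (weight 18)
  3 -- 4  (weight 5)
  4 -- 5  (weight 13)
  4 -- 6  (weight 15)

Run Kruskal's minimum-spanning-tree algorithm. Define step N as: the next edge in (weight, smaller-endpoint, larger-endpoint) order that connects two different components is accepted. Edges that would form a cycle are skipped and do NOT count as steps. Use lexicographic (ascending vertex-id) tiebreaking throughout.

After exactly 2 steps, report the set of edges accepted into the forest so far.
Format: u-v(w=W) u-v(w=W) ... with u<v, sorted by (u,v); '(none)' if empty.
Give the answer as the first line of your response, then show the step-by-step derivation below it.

0-5(w=4) 1-5(w=3)

step 1: add edge 1-5 (w=3); MST = {1-5(w=3)}
step 2: add edge 0-5 (w=4); MST = {0-5(w=4) 1-5(w=3)}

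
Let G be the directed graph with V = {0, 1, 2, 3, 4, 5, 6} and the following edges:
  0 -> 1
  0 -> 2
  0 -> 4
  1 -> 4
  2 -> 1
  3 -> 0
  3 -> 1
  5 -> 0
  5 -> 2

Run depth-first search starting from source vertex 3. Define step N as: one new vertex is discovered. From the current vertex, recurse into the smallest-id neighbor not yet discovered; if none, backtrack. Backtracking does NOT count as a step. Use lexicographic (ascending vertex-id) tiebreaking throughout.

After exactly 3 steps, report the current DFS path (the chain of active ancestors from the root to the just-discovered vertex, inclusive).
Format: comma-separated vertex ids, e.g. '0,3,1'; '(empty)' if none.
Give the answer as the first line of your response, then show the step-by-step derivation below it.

3,0,1

step 1: discover 3; path=3; order=3
step 2: discover 0; path=3>0; order=3,0
step 3: discover 1; path=3>0>1; order=3,0,1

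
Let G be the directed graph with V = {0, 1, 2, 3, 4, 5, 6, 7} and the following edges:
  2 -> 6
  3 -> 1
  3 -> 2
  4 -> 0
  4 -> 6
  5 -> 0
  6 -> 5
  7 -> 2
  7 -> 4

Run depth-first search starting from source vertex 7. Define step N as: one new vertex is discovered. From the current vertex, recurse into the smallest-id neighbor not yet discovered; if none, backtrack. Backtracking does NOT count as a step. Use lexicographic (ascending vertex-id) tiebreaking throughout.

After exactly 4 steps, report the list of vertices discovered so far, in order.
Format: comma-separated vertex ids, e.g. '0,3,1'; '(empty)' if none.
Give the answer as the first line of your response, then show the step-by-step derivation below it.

7,2,6,5

step 1: discover 7; path=7; order=7
step 2: discover 2; path=7>2; order=7,2
step 3: discover 6; path=7>2>6; order=7,2,6
step 4: discover 5; path=7>2>6>5; order=7,2,6,5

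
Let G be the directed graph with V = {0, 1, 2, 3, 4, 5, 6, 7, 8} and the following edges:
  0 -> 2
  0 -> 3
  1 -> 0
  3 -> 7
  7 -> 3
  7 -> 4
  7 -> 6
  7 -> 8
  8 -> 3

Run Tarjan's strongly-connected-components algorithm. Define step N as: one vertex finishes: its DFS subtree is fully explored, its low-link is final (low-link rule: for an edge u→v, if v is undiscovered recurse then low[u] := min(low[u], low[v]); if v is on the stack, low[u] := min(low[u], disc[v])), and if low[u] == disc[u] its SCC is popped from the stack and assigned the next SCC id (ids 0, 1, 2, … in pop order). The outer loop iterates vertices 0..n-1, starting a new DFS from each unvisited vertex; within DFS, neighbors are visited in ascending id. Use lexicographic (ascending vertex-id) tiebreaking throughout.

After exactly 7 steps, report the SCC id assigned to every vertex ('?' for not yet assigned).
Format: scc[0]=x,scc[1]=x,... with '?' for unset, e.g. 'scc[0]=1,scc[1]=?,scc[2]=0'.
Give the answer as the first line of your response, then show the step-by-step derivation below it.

scc[0]=4,scc[1]=?,scc[2]=0,scc[3]=3,scc[4]=1,scc[5]=?,scc[6]=2,scc[7]=3,scc[8]=3

step 1: low=(low[0]=0,low[1]=?,low[2]=1,low[3]=?,low[4]=?,low[5]=?,low[6]=?,low[7]=?,low[8]=?); scc=(scc[0]=?,scc[1]=?,scc[2]=0,scc[3]=?,scc[4]=?,scc[5]=?,scc[6]=?,scc[7]=?,scc[8]=?)
step 2: low=(low[0]=0,low[1]=?,low[2]=1,low[3]=2,low[4]=4,low[5]=?,low[6]=?,low[7]=2,low[8]=?); scc=(scc[0]=?,scc[1]=?,scc[2]=0,scc[3]=?,scc[4]=1,scc[5]=?,scc[6]=?,scc[7]=?,scc[8]=?)
step 3: low=(low[0]=0,low[1]=?,low[2]=1,low[3]=2,low[4]=4,low[5]=?,low[6]=5,low[7]=2,low[8]=?); scc=(scc[0]=?,scc[1]=?,scc[2]=0,scc[3]=?,scc[4]=1,scc[5]=?,scc[6]=2,scc[7]=?,scc[8]=?)
step 4: low=(low[0]=0,low[1]=?,low[2]=1,low[3]=2,low[4]=4,low[5]=?,low[6]=5,low[7]=2,low[8]=2); scc=(scc[0]=?,scc[1]=?,scc[2]=0,scc[3]=?,scc[4]=1,scc[5]=?,scc[6]=2,scc[7]=?,scc[8]=?)
step 5: low=(low[0]=0,low[1]=?,low[2]=1,low[3]=2,low[4]=4,low[5]=?,low[6]=5,low[7]=2,low[8]=2); scc=(scc[0]=?,scc[1]=?,scc[2]=0,scc[3]=?,scc[4]=1,scc[5]=?,scc[6]=2,scc[7]=?,scc[8]=?)
step 6: low=(low[0]=0,low[1]=?,low[2]=1,low[3]=2,low[4]=4,low[5]=?,low[6]=5,low[7]=2,low[8]=2); scc=(scc[0]=?,scc[1]=?,scc[2]=0,scc[3]=3,scc[4]=1,scc[5]=?,scc[6]=2,scc[7]=3,scc[8]=3)
step 7: low=(low[0]=0,low[1]=?,low[2]=1,low[3]=2,low[4]=4,low[5]=?,low[6]=5,low[7]=2,low[8]=2); scc=(scc[0]=4,scc[1]=?,scc[2]=0,scc[3]=3,scc[4]=1,scc[5]=?,scc[6]=2,scc[7]=3,scc[8]=3)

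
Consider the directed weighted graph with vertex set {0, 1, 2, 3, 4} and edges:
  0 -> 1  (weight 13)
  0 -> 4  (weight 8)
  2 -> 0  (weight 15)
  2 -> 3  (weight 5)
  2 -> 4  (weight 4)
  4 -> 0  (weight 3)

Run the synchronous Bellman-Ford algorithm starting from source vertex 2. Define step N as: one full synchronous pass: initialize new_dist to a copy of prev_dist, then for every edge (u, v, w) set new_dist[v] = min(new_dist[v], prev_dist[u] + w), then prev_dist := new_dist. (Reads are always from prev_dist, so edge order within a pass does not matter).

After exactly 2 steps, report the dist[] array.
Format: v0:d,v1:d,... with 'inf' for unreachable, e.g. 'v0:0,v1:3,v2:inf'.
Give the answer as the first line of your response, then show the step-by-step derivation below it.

v0:7,v1:28,v2:0,v3:5,v4:4

step 1: dist = v0:15,v1:inf,v2:0,v3:5,v4:4
step 2: dist = v0:7,v1:28,v2:0,v3:5,v4:4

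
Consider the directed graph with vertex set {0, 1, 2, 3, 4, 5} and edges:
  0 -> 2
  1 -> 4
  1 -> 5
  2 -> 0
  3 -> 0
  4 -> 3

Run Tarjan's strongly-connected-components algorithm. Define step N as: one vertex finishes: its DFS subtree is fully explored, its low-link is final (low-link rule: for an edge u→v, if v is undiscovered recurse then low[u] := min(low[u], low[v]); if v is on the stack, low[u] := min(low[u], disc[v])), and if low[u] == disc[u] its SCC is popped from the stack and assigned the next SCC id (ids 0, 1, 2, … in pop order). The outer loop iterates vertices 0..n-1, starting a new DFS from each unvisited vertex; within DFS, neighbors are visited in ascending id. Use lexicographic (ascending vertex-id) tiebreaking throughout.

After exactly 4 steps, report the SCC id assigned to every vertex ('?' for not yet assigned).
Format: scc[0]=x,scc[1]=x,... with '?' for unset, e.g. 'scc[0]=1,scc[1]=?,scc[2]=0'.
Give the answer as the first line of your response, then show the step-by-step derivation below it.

scc[0]=0,scc[1]=?,scc[2]=0,scc[3]=1,scc[4]=2,scc[5]=?

step 1: low=(low[0]=0,low[1]=?,low[2]=0,low[3]=?,low[4]=?,low[5]=?); scc=(scc[0]=?,scc[1]=?,scc[2]=?,scc[3]=?,scc[4]=?,scc[5]=?)
step 2: low=(low[0]=0,low[1]=?,low[2]=0,low[3]=?,low[4]=?,low[5]=?); scc=(scc[0]=0,scc[1]=?,scc[2]=0,scc[3]=?,scc[4]=?,scc[5]=?)
step 3: low=(low[0]=0,low[1]=2,low[2]=0,low[3]=4,low[4]=3,low[5]=?); scc=(scc[0]=0,scc[1]=?,scc[2]=0,scc[3]=1,scc[4]=?,scc[5]=?)
step 4: low=(low[0]=0,low[1]=2,low[2]=0,low[3]=4,low[4]=3,low[5]=?); scc=(scc[0]=0,scc[1]=?,scc[2]=0,scc[3]=1,scc[4]=2,scc[5]=?)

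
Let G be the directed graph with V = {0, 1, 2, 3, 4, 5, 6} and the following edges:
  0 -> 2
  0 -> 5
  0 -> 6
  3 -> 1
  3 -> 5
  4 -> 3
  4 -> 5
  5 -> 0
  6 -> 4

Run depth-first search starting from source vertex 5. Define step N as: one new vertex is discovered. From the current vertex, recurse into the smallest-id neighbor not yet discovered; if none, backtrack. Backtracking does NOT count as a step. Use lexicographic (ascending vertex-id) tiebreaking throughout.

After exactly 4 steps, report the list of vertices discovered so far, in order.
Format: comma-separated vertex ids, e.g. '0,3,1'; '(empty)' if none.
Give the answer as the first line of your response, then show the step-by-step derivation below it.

5,0,2,6

step 1: discover 5; path=5; order=5
step 2: discover 0; path=5>0; order=5,0
step 3: discover 2; path=5>0>2; order=5,0,2
step 4: discover 6; path=5>0>6; order=5,0,2,6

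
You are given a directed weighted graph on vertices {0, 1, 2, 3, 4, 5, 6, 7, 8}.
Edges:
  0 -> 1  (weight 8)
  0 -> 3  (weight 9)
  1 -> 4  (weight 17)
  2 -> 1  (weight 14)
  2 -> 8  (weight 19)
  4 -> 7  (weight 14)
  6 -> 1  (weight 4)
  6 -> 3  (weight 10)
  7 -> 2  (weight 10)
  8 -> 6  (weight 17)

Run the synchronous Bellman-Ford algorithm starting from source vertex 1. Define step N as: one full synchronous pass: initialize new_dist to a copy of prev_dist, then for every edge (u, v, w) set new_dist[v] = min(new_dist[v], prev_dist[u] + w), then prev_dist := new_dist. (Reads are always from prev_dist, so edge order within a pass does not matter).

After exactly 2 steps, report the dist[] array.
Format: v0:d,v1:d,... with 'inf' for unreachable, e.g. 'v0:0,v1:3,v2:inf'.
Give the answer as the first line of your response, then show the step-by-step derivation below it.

v0:inf,v1:0,v2:inf,v3:inf,v4:17,v5:inf,v6:inf,v7:31,v8:inf

step 1: dist = v0:inf,v1:0,v2:inf,v3:inf,v4:17,v5:inf,v6:inf,v7:inf,v8:inf
step 2: dist = v0:inf,v1:0,v2:inf,v3:inf,v4:17,v5:inf,v6:inf,v7:31,v8:inf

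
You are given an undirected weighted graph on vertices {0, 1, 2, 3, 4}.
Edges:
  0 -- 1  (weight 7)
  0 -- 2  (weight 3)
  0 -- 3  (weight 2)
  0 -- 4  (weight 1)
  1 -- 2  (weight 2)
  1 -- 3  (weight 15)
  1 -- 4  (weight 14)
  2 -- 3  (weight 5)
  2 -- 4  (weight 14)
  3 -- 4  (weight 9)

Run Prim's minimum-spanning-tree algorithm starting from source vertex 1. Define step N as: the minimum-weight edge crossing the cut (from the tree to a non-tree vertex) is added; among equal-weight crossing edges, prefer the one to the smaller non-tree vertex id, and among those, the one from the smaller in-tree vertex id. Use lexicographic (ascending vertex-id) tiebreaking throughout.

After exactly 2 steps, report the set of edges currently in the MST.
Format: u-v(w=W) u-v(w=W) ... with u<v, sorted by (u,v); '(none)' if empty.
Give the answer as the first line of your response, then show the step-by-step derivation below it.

0-2(w=3) 1-2(w=2)

step 1: add edge 1-2 (w=2); MST = {1-2(w=2)}
step 2: add edge 0-2 (w=3); MST = {0-2(w=3) 1-2(w=2)}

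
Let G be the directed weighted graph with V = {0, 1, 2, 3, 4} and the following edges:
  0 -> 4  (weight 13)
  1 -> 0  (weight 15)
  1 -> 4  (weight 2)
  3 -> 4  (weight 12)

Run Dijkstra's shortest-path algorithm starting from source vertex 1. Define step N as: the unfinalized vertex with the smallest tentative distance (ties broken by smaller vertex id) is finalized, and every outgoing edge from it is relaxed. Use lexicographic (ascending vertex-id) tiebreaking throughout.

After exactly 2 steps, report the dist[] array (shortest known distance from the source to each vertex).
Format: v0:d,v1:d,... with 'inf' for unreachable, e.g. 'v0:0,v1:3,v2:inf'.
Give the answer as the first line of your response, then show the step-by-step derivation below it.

v0:15,v1:0,v2:inf,v3:inf,v4:2

step 1: dist = v0:15,v1:0,v2:inf,v3:inf,v4:2
step 2: dist = v0:15,v1:0,v2:inf,v3:inf,v4:2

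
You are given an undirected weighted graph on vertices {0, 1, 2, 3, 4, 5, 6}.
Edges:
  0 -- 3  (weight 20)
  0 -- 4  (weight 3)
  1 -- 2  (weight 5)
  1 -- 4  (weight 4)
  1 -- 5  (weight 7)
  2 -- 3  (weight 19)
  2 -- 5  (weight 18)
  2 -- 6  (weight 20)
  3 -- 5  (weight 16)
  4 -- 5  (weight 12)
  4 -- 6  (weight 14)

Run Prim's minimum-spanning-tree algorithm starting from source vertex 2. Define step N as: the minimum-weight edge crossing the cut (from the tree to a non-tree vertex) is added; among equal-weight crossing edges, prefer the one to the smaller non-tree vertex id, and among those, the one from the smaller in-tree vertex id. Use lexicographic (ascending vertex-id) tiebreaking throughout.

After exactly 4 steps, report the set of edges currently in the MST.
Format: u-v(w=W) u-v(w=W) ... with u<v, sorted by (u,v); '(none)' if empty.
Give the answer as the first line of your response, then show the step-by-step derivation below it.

0-4(w=3) 1-2(w=5) 1-4(w=4) 1-5(w=7)

step 1: add edge 1-2 (w=5); MST = {1-2(w=5)}
step 2: add edge 1-4 (w=4); MST = {1-2(w=5) 1-4(w=4)}
step 3: add edge 0-4 (w=3); MST = {0-4(w=3) 1-2(w=5) 1-4(w=4)}
step 4: add edge 1-5 (w=7); MST = {0-4(w=3) 1-2(w=5) 1-4(w=4) 1-5(w=7)}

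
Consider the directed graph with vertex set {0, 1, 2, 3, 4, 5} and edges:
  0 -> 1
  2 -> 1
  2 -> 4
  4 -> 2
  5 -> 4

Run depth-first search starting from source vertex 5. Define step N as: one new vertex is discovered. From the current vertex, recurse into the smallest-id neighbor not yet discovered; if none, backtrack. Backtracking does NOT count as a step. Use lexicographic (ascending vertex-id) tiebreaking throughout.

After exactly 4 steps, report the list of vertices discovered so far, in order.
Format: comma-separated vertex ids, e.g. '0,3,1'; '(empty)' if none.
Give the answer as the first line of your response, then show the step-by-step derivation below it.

5,4,2,1

step 1: discover 5; path=5; order=5
step 2: discover 4; path=5>4; order=5,4
step 3: discover 2; path=5>4>2; order=5,4,2
step 4: discover 1; path=5>4>2>1; order=5,4,2,1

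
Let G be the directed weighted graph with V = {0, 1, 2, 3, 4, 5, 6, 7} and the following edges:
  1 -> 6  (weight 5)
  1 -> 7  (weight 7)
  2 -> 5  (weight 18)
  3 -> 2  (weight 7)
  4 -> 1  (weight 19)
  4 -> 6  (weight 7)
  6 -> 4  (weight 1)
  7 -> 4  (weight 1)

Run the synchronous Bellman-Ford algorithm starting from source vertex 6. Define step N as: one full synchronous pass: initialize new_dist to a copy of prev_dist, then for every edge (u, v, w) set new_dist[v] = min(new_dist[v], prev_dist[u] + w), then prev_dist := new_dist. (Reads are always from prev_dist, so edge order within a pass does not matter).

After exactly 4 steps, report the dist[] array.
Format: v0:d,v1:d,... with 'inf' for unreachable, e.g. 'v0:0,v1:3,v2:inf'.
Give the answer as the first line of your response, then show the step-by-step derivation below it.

v0:inf,v1:20,v2:inf,v3:inf,v4:1,v5:inf,v6:0,v7:27

step 1: dist = v0:inf,v1:inf,v2:inf,v3:inf,v4:1,v5:inf,v6:0,v7:inf
step 2: dist = v0:inf,v1:20,v2:inf,v3:inf,v4:1,v5:inf,v6:0,v7:inf
step 3: dist = v0:inf,v1:20,v2:inf,v3:inf,v4:1,v5:inf,v6:0,v7:27
step 4: dist = v0:inf,v1:20,v2:inf,v3:inf,v4:1,v5:inf,v6:0,v7:27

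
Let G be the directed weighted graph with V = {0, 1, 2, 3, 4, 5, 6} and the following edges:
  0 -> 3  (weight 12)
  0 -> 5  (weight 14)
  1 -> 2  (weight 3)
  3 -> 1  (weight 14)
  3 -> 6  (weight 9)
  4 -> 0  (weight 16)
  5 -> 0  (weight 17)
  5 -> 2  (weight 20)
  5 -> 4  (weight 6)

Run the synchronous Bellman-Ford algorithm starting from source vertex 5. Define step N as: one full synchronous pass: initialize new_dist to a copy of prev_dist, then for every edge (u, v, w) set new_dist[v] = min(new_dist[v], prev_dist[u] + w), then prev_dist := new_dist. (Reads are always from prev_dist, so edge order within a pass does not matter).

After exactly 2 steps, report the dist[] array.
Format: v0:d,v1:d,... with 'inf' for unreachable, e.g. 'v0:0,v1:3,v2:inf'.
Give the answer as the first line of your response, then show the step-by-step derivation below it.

v0:17,v1:inf,v2:20,v3:29,v4:6,v5:0,v6:inf

step 1: dist = v0:17,v1:inf,v2:20,v3:inf,v4:6,v5:0,v6:inf
step 2: dist = v0:17,v1:inf,v2:20,v3:29,v4:6,v5:0,v6:inf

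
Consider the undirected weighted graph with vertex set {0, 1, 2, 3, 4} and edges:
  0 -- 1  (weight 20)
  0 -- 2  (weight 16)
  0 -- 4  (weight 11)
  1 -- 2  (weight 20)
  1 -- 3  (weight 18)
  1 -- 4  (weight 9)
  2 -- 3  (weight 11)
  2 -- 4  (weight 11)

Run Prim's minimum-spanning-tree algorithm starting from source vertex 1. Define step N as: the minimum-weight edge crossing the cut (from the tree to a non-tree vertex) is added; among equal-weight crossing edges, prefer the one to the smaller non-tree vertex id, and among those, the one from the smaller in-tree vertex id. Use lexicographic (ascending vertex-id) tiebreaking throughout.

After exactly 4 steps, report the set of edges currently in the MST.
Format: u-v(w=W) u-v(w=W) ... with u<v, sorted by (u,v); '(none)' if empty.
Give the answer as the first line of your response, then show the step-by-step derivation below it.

0-4(w=11) 1-4(w=9) 2-3(w=11) 2-4(w=11)

step 1: add edge 1-4 (w=9); MST = {1-4(w=9)}
step 2: add edge 0-4 (w=11); MST = {0-4(w=11) 1-4(w=9)}
step 3: add edge 2-4 (w=11); MST = {0-4(w=11) 1-4(w=9) 2-4(w=11)}
step 4: add edge 2-3 (w=11); MST = {0-4(w=11) 1-4(w=9) 2-3(w=11) 2-4(w=11)}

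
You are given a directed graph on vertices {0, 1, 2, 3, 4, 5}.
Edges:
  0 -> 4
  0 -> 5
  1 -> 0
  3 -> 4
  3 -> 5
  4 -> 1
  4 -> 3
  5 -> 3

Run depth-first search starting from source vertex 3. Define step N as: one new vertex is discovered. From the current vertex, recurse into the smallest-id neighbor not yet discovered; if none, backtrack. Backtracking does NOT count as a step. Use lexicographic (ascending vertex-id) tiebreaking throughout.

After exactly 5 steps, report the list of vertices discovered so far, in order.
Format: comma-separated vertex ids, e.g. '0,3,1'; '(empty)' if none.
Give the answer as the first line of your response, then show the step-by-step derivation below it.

3,4,1,0,5

step 1: discover 3; path=3; order=3
step 2: discover 4; path=3>4; order=3,4
step 3: discover 1; path=3>4>1; order=3,4,1
step 4: discover 0; path=3>4>1>0; order=3,4,1,0
step 5: discover 5; path=3>4>1>0>5; order=3,4,1,0,5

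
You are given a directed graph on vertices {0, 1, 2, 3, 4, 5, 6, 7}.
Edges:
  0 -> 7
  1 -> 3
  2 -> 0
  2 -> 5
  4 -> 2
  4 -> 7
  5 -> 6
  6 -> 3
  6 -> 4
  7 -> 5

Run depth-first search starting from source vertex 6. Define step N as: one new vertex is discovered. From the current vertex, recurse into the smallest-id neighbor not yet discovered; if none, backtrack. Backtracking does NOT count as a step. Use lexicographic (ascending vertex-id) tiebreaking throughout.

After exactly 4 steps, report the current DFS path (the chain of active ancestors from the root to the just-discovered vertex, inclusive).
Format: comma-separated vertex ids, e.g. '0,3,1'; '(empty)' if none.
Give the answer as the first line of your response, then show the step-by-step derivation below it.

6,4,2

step 1: discover 6; path=6; order=6
step 2: discover 3; path=6>3; order=6,3
step 3: discover 4; path=6>4; order=6,3,4
step 4: discover 2; path=6>4>2; order=6,3,4,2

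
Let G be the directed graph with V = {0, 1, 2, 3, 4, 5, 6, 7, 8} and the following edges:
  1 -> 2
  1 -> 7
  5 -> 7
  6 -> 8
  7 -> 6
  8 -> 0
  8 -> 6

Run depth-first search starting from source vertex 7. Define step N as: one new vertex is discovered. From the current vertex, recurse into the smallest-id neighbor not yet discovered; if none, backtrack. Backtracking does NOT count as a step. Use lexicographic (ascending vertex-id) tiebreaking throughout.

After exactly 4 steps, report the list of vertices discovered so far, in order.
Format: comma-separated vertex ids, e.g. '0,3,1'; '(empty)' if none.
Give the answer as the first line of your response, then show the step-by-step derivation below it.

7,6,8,0

step 1: discover 7; path=7; order=7
step 2: discover 6; path=7>6; order=7,6
step 3: discover 8; path=7>6>8; order=7,6,8
step 4: discover 0; path=7>6>8>0; order=7,6,8,0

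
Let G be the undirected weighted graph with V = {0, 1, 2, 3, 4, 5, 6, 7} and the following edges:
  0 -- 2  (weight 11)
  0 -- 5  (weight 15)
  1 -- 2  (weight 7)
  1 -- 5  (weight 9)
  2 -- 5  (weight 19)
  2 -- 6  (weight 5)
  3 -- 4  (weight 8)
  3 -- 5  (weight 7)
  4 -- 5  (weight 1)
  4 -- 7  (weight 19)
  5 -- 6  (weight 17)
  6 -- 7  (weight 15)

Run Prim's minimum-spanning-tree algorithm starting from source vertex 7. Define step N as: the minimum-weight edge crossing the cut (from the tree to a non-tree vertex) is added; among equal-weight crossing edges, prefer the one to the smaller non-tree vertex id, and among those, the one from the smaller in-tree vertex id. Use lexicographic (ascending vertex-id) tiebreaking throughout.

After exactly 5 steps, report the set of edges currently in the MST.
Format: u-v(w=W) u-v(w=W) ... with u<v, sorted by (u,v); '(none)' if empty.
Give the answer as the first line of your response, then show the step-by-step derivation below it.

1-2(w=7) 1-5(w=9) 2-6(w=5) 4-5(w=1) 6-7(w=15)

step 1: add edge 6-7 (w=15); MST = {6-7(w=15)}
step 2: add edge 2-6 (w=5); MST = {2-6(w=5) 6-7(w=15)}
step 3: add edge 1-2 (w=7); MST = {1-2(w=7) 2-6(w=5) 6-7(w=15)}
step 4: add edge 1-5 (w=9); MST = {1-2(w=7) 1-5(w=9) 2-6(w=5) 6-7(w=15)}
step 5: add edge 4-5 (w=1); MST = {1-2(w=7) 1-5(w=9) 2-6(w=5) 4-5(w=1) 6-7(w=15)}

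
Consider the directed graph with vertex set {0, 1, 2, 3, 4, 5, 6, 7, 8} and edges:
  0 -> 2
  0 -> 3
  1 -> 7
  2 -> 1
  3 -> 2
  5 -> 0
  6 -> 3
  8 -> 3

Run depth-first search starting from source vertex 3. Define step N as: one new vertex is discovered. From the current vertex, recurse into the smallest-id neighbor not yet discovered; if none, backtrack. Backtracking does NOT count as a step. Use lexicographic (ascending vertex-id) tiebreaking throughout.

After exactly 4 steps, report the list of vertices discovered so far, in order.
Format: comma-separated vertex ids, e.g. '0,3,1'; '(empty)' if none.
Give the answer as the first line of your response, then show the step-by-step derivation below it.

3,2,1,7

step 1: discover 3; path=3; order=3
step 2: discover 2; path=3>2; order=3,2
step 3: discover 1; path=3>2>1; order=3,2,1
step 4: discover 7; path=3>2>1>7; order=3,2,1,7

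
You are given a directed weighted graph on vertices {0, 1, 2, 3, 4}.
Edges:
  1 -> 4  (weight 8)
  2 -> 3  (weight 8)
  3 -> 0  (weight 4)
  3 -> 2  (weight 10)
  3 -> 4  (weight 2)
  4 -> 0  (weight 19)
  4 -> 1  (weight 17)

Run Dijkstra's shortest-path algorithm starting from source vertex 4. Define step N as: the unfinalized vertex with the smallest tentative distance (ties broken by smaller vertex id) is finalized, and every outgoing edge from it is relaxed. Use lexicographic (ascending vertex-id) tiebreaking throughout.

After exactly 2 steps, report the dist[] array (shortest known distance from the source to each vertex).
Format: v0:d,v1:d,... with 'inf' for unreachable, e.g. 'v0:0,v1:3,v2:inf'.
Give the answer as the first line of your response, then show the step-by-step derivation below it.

v0:19,v1:17,v2:inf,v3:inf,v4:0

step 1: dist = v0:19,v1:17,v2:inf,v3:inf,v4:0
step 2: dist = v0:19,v1:17,v2:inf,v3:inf,v4:0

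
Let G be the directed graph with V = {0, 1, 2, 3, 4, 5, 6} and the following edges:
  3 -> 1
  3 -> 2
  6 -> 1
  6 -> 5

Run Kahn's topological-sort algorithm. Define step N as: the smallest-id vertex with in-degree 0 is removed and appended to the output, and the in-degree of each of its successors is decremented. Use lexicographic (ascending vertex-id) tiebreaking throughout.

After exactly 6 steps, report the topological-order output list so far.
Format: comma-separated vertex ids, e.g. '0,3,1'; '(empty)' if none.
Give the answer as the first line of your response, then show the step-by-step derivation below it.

0,3,2,4,6,1

step 1: output 0; order=[0]; indeg=(0,2,1,0,0,1,0)
step 2: output 3; order=[0,3]; indeg=(0,1,0,0,0,1,0)
step 3: output 2; order=[0,3,2]; indeg=(0,1,0,0,0,1,0)
step 4: output 4; order=[0,3,2,4]; indeg=(0,1,0,0,0,1,0)
step 5: output 6; order=[0,3,2,4,6]; indeg=(0,0,0,0,0,0,0)
step 6: output 1; order=[0,3,2,4,6,1]; indeg=(0,0,0,0,0,0,0)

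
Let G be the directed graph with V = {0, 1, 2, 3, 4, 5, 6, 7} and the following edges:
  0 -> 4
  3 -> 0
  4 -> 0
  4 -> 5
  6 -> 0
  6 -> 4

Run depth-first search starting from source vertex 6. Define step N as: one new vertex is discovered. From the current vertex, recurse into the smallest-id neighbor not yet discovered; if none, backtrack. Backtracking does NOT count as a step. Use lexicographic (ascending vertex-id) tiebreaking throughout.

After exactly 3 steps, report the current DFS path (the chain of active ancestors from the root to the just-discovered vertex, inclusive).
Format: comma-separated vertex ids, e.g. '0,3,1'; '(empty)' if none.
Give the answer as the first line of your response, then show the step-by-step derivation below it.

6,0,4

step 1: discover 6; path=6; order=6
step 2: discover 0; path=6>0; order=6,0
step 3: discover 4; path=6>0>4; order=6,0,4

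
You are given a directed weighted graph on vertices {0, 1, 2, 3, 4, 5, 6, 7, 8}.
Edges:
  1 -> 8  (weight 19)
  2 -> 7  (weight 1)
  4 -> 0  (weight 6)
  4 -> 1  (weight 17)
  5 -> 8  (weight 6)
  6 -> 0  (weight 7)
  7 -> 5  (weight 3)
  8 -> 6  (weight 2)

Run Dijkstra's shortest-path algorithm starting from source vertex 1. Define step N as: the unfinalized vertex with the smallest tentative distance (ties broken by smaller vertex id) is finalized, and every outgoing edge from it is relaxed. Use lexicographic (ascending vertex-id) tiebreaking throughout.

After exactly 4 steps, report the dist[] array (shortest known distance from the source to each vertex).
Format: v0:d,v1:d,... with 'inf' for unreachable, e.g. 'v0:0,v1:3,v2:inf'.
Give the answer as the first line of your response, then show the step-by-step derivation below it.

v0:28,v1:0,v2:inf,v3:inf,v4:inf,v5:inf,v6:21,v7:inf,v8:19

step 1: dist = v0:inf,v1:0,v2:inf,v3:inf,v4:inf,v5:inf,v6:inf,v7:inf,v8:19
step 2: dist = v0:inf,v1:0,v2:inf,v3:inf,v4:inf,v5:inf,v6:21,v7:inf,v8:19
step 3: dist = v0:28,v1:0,v2:inf,v3:inf,v4:inf,v5:inf,v6:21,v7:inf,v8:19
step 4: dist = v0:28,v1:0,v2:inf,v3:inf,v4:inf,v5:inf,v6:21,v7:inf,v8:19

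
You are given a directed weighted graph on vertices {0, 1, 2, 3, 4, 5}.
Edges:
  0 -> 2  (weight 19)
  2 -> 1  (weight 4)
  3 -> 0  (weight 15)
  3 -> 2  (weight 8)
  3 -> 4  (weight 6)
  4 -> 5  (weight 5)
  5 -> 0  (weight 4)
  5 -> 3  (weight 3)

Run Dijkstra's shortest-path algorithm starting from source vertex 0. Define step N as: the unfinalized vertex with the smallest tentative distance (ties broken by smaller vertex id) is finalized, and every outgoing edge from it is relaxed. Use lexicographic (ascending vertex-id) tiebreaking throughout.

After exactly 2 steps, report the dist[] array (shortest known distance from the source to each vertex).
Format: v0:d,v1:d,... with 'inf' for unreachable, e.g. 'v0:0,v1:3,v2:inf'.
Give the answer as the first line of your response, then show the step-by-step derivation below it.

v0:0,v1:23,v2:19,v3:inf,v4:inf,v5:inf

step 1: dist = v0:0,v1:inf,v2:19,v3:inf,v4:inf,v5:inf
step 2: dist = v0:0,v1:23,v2:19,v3:inf,v4:inf,v5:inf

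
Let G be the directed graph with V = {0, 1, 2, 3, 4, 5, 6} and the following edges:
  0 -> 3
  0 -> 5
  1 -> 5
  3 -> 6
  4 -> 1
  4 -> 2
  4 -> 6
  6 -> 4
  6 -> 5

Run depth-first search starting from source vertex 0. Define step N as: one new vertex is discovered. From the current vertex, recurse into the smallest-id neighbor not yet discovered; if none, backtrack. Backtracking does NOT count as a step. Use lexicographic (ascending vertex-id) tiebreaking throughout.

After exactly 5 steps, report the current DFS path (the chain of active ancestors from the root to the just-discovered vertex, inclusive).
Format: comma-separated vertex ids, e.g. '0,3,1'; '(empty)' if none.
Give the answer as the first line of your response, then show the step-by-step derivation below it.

0,3,6,4,1

step 1: discover 0; path=0; order=0
step 2: discover 3; path=0>3; order=0,3
step 3: discover 6; path=0>3>6; order=0,3,6
step 4: discover 4; path=0>3>6>4; order=0,3,6,4
step 5: discover 1; path=0>3>6>4>1; order=0,3,6,4,1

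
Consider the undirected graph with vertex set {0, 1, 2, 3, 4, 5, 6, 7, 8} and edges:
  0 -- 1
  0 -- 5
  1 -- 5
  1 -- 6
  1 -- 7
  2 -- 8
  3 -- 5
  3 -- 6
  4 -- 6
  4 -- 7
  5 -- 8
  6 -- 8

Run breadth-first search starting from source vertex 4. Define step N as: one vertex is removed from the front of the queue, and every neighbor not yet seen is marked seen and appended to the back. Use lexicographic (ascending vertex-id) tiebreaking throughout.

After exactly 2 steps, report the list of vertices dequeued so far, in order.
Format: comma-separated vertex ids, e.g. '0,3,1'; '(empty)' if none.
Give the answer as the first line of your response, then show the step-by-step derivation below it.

4,6

step 1: dequeue 4; queue=[6,7]; order=4
step 2: dequeue 6; queue=[7,1,3,8]; order=4,6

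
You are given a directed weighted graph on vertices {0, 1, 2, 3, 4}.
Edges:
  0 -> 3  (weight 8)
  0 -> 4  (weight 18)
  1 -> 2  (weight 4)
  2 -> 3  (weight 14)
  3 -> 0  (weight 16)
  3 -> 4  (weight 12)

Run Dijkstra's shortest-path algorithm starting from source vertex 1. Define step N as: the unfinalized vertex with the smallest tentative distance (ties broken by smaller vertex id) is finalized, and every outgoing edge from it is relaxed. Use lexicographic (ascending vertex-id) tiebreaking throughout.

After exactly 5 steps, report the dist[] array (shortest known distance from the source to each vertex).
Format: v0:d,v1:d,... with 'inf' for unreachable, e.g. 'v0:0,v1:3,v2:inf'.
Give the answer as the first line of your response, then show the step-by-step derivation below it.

v0:34,v1:0,v2:4,v3:18,v4:30

step 1: dist = v0:inf,v1:0,v2:4,v3:inf,v4:inf
step 2: dist = v0:inf,v1:0,v2:4,v3:18,v4:inf
step 3: dist = v0:34,v1:0,v2:4,v3:18,v4:30
step 4: dist = v0:34,v1:0,v2:4,v3:18,v4:30
step 5: dist = v0:34,v1:0,v2:4,v3:18,v4:30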